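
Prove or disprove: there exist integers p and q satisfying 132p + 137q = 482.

Since gcd(132, 137) = 1, every integer is an integer combination of 132 and 137.
Run the Euclidean algorithm on 137 and 132: 137 = 1·132 + 5, 132 = 26·5 + 2, 5 = 2·2 + 1, 2 = 2·1 + 0.
Working back up the chain: 1 = 5 − 2·2 = 5 − 2·(132 − 26·5) = −2·132 + 53·5 = −2·132 + 53·(137 − 1·132) = 53·137 − 55·132. So 132·(-55) + 137·53 = 1.
Scaling by 482 gives the particular solution (p, q) = (-26510, 25546).
Shifting by a multiple of (137, −132) keeps it a solution: p = -26510 + 194·137 = 68, q = 25546 − 194·132 = -62.
Check: 132·68 + 137·(-62) = 8976 − 8494 = 482. ✓

p = 68, q = -62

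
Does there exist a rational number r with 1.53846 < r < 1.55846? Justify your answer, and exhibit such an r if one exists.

r = 14/9

Scale by 9: the interval becomes (13.84614, 14.02614), which contains the integer 14.
Dividing back, 1.53846 < 14/9 < 1.55846, and 14/9 is rational.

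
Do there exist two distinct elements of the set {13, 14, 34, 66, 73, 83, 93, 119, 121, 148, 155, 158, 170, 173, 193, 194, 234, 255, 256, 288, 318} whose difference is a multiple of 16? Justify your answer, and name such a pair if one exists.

13 mod 16 = 13 and 93 mod 16 = 13, so 93 − 13 = 80 = 5·16.

The pair (13, 93) works.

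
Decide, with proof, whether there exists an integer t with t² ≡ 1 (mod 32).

t = 17

Take t = 17. Then 17² = 289 = 9·32 + 1, so 17² ≡ 1 (mod 32).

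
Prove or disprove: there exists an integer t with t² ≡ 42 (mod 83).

83 is prime, so by Euler's criterion 42 is a square mod 83 iff 42^((83−1)/2) = 42^41 ≡ 1 (mod 83).
Repeated squaring mod 83: 42^2 = 1764 ≡ 21; 42^4 ≡ 21² = 441 ≡ 26; 42^8 ≡ 26² = 676 ≡ 12; 42^16 ≡ 12² = 144 ≡ 61; 42^32 ≡ 61² = 3721 ≡ 69.
Since 41 = 32 + 8 + 1, 42^41 ≡ 69 · 12 · 42; multiplying out mod 83: 69·12 = 828 ≡ 81, then 81·42 = 3402 ≡ 82. Thus 42^41 ≡ 82 ≡ −1 (mod 83).
By Euler's criterion 42 is a quadratic non-residue mod 83: no t satisfies t² ≡ 42 (mod 83).

No, no such integer exists.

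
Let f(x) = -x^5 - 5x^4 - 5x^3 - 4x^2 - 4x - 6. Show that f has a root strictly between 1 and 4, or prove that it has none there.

No such root exists.

f(1) = -25 and f(4) = -2710, both negative, so a sign-change argument is unavailable; we show f keeps this sign on the whole interval.
Shift to the endpoint 1: with x = 1 + u (0 < u < 3), one computes f(1 + u) = -u^5 - 10u^4 - 35u^3 - 59u^2 - 52u - 25.
All 6 nonzero coefficients of this polynomial in u are negative; hence for u > 0 the value is a sum of negative terms (the constant -25 among them).
Therefore f(x) < 0 throughout (1, 4), and f has no zero there.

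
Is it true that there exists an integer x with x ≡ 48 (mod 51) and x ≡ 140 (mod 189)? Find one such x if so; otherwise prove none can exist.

Reduce both congruences modulo 3, which divides 51 and 189: they say x ≡ 48 (mod 3) and x ≡ 140 (mod 3).
But 48 mod 3 = 0 while 140 mod 3 = 2, a contradiction.
Therefore no such x exists.

No, no such integer exists.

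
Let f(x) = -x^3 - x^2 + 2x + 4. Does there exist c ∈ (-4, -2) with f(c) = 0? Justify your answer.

f has no root in that interval.

The endpoint values f(-4) = 44 and f(-2) = 4 are both positive. Claim: f(x) > 0 for every x in (-4, -2).
Substitute x = -2 − u, where 0 < u < 2 on the interval. Expanding, f(-2 − u) = u^3 + 5u^2 + 6u + 4.
The nonzero coefficients here are all positive, so for u > 0 every term is positive (or zero), and the constant term 4 is strictly positive.
Therefore f(x) > 0 throughout (-4, -2), and f has no zero there.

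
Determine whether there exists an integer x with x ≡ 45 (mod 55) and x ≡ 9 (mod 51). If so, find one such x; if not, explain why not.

x = 2355

Since 55 and 51 share no common factor, CRT says the pair of congruences has a solution (unique mod 2805).
Write x = 45 + 55t and require 45 + 55t ≡ 9 (mod 51), i.e. 55t ≡ 15 (mod 51).
55 ≡ 4 (mod 51), so this reads 4t ≡ 15 (mod 51). Invert 4 mod 51 by the Euclidean algorithm: 51 = 12·4 + 3, 4 = 1·3 + 1, 3 = 3·1 + 0; back-substituting, 1 = 4 − 1·3 = 4 − (51 − 12·4) = −51 + 13·4. Hence 4·13 ≡ 1, so 4⁻¹ ≡ 13 (mod 51).
Therefore t ≡ 13·15 = 195 ≡ 42 (mod 51).
With t = 42: x = 45 + 55·42 = 2355.
Indeed 2355 ≡ 45 (mod 55) and 2355 ≡ 9 (mod 51).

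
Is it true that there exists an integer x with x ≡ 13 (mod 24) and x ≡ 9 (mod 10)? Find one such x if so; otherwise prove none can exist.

x = 109

The moduli are not coprime: gcd(24, 10) = 2. Compatibility requires 2 ∣ (9 − 13) = -4, which holds, so solutions exist.
List candidates x ≡ 13 (mod 24): 13, 37, 61, 85, 109. Modulo 10 these are 3, 7, 1, 5, 9; 109 gives 9 as required.
Indeed 109 ≡ 13 (mod 24) and 109 ≡ 9 (mod 10).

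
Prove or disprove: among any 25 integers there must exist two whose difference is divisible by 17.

True.

Each integer lies in one of the 17 residue classes modulo 17.
Since 25 > 17, two of the 25 integers must share a residue class by the pigeonhole principle; call them a and b.
Then a ≡ b (mod 17), i.e. 17 ∣ (a − b).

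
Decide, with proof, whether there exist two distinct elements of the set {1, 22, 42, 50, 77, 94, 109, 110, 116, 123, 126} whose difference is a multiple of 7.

The pair (1, 22) works.

Reduce each element mod 7: 1↦1, 22↦1, 42↦0, 50↦1, 77↦0, 94↦3, 109↦4, 110↦5, 116↦4, 123↦4, 126↦0. The residue 1 repeats (at 1 and 22), and 22 − 1 = 21 = 3·7.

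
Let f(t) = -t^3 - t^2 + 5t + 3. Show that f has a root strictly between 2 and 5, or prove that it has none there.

f(2) = 1 and f(5) = -122, which have opposite signs.
Since f is a polynomial it is continuous on [2, 5].
By the Intermediate Value Theorem, f takes the value 0 somewhere in the open interval.

Such a root exists.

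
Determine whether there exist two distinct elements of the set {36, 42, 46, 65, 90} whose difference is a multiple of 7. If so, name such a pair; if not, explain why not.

No such pair exists.

Two integers differ by a multiple of 7 exactly when they have the same residue mod 7. The residues are 36↦1, 42↦0, 46↦4, 65↦2, 90↦6.
No residue repeats among the 5 elements, so no pair has difference ≡ 0 (mod 7).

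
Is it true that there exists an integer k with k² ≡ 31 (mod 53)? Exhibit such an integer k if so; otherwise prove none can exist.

There is no such integer.

53 is prime, so by Euler's criterion 31 is a square mod 53 iff 31^((53−1)/2) = 31^26 ≡ 1 (mod 53).
Repeated squaring mod 53: 31^2 = 961 ≡ 7; 31^4 ≡ 7² = 49 ≡ 49; 31^8 ≡ 49² = 2401 ≡ 16; 31^16 ≡ 16² = 256 ≡ 44.
Since 26 = 16 + 8 + 2, 31^26 ≡ 44 · 16 · 7; multiplying out mod 53: 44·16 = 704 ≡ 15, then 15·7 = 105 ≡ 52. Thus 31^26 ≡ 52 ≡ −1 (mod 53).
By Euler's criterion 31 is a quadratic non-residue mod 53: no k satisfies k² ≡ 31 (mod 53).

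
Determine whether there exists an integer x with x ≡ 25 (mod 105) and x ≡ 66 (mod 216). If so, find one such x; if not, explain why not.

Both moduli are multiples of 3 = gcd(105, 216), so any solution would satisfy x ≡ 25 and x ≡ 66 modulo 3 simultaneously.
However 25 ≡ 1 and 66 ≡ 0 (mod 3), and 1 ≠ 0.
So no integer satisfies both congruences.

No such integer exists.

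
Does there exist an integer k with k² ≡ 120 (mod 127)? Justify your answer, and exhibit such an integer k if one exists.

Take k = 45. Then 45² = 2025 = 15·127 + 120, so 45² ≡ 120 (mod 127).

k = 45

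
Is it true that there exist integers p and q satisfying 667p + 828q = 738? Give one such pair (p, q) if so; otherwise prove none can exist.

No such integers exist.

Any value of 667p + 828q is a multiple of gcd(667, 828) = 23.
But 738 = 23·32 + 2, so 23 ∤ 738.
Therefore 667p + 828q = 738 has no solution in integers.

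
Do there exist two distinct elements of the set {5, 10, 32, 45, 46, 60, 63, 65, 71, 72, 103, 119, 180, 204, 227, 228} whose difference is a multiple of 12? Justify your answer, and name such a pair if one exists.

5 and 65 are such a pair.

Reduce each element mod 12: 5↦5, 10↦10, 32↦8, 45↦9, 46↦10, 60↦0, 63↦3, 65↦5, 71↦11, 72↦0, 103↦7, 119↦11, 180↦0, 204↦0, 227↦11, 228↦0. The residue 5 repeats (at 5 and 65), and 65 − 5 = 60 = 5·12.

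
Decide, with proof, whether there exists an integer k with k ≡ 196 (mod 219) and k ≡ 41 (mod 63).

Both moduli are multiples of 3 = gcd(219, 63), so any solution would satisfy k ≡ 196 and k ≡ 41 modulo 3 simultaneously.
These are incompatible: 196 − 41 = 155 is not divisible by 3.
Therefore no such k exists.

No such integer exists.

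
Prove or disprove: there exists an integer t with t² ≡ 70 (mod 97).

t = 19

Take t = 19. Then 19² = 361 = 3·97 + 70, so 19² ≡ 70 (mod 97).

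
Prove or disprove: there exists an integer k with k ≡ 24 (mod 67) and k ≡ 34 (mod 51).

k = 493

gcd(67, 51) = 1, so the Chinese Remainder Theorem guarantees exactly one residue class mod 3417 satisfying both.
Any solution of the first congruence is k = 24 + 67t; substituting into the second, 67t ≡ 34 − 24 ≡ 10 (mod 51).
67 ≡ 16 (mod 51), so this reads 16t ≡ 10 (mod 51). To invert 16 modulo 51: 51 = 3·16 + 3, 16 = 5·3 + 1, 3 = 3·1 + 0, and unwinding, 1 = 16 − 5·3 = 16 − 5·(51 − 3·16) = −5·51 + 16·16. Thus 16⁻¹ ≡ 16 (mod 51).
Multiplying by 16: t ≡ 16·10 = 160 ≡ 7 (mod 51).
With t = 7: k = 24 + 67·7 = 493.
Indeed 493 ≡ 24 (mod 67) and 493 ≡ 34 (mod 51).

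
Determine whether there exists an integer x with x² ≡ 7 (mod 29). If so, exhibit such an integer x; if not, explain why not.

x = 6

Take x = 6. Then 6² = 36 = 1·29 + 7, so 6² ≡ 7 (mod 29).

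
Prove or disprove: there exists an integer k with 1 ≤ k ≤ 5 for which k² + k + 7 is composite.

At k = 1: 1² + 1 + 7 = 9 = 3·3, which is composite.

k = 1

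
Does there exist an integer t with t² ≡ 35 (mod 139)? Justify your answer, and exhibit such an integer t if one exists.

t = 69

Take t = 69. Then 69² = 4761 = 34·139 + 35, so 69² ≡ 35 (mod 139).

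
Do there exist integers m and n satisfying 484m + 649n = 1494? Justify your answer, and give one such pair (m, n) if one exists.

No such integers exist.

Any value of 484m + 649n is a multiple of gcd(484, 649) = 11.
But 1494 = 11·135 + 9, so 11 ∤ 1494.
Hence no integers m, n satisfy the equation.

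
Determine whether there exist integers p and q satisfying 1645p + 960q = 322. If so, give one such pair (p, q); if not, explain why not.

There are no such integers.

Both 1645 and 960 are divisible by gcd(1645, 960) = 5, hence so is any combination 1645p + 960q.
However 322 leaves remainder 2 on division by 5.
Hence no integers p, q satisfy the equation.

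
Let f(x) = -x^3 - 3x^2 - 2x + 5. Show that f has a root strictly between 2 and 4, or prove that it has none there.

f has no root in that interval.

The endpoint values f(2) = -19 and f(4) = -115 are both negative. Claim: f(x) < 0 for every x in (2, 4).
Substitute x = 2 + u, where 0 < u < 2 on the interval. Expanding, f(2 + u) = -u^3 - 9u^2 - 26u - 19.
All 4 nonzero coefficients of this polynomial in u are negative; hence for u > 0 the value is a sum of negative terms (the constant -19 among them).
So f is strictly negative on (2, 4); no root exists in the interval.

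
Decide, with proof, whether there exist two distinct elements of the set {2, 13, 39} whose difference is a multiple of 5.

No, no such pair exists.

Residues mod 5: 2↦2, 13↦3, 39↦4.
No residue repeats among the 3 elements, so no pair has difference ≡ 0 (mod 5).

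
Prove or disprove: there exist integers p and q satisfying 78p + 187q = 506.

p = 88, q = -34

78 and 187 are coprime, so 78p + 187q ranges over all of ℤ.
Euclidean algorithm: 187 = 2·78 + 31, 78 = 2·31 + 16, 31 = 1·16 + 15, 16 = 1·15 + 1, 15 = 15·1 + 0.
Working back up the chain: 1 = 16 − 1·15 = 16 − (31 − 1·16) = −31 + 2·16 = −31 + 2·(78 − 2·31) = 2·78 − 5·31 = 2·78 − 5·(187 − 2·78) = −5·187 + 12·78. So 78·12 + 187·(-5) = 1.
Multiplying through by 506: p = 12·506 = 6072, q = (-5)·506 = -2530 is a solution.
The general solution is p = 6072 + 187k, q = -2530 − 78k; taking k = -32 gives the smaller pair p = 88, q = -34.
Indeed 78·88 + 187·(-34) = 6864 − 6358 = 506.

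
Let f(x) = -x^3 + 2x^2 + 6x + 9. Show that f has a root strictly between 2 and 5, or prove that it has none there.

Such a root exists.

f(2) = 21 and f(5) = -36, which have opposite signs.
f is continuous everywhere (it is a polynomial), in particular on [2, 5].
By the Intermediate Value Theorem, f takes the value 0 somewhere in the open interval.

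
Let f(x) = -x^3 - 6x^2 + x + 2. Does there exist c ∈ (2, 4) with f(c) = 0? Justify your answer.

The endpoint values f(2) = -28 and f(4) = -154 are both negative. Claim: f(x) < 0 for every x in (2, 4).
Substitute x = 2 + u, where 0 < u < 2 on the interval. Expanding, f(2 + u) = -u^3 - 12u^2 - 35u - 28.
All 4 nonzero coefficients of this polynomial in u are negative; hence for u > 0 the value is a sum of negative terms (the constant -28 among them).
So f is strictly negative on (2, 4); no root exists in the interval.

No such root exists.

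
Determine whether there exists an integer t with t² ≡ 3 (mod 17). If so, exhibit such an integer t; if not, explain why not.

Squares mod 17 repeat after t = 8 (as (−t)² = t²); for t = 0..8 they are 0, 1, 4, 9, 16, 8, 2, 15, 13.
So the quadratic residues mod 17 are {0, 1, 2, 4, 8, 9, 13, 15, 16}, and 3 is not among them.
Hence no integer t has t² ≡ 3 (mod 17).

No, no such integer exists.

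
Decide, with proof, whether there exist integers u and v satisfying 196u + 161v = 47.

Any value of 196u + 161v is a multiple of gcd(196, 161) = 7.
However 47 leaves remainder 5 on division by 7.
So the equation is unsolvable over ℤ.

No, no such integers exist.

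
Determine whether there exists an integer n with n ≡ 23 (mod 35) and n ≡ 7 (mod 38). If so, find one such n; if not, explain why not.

The moduli 35 and 38 are coprime, so by the Chinese Remainder Theorem a unique solution modulo 1330 exists.
Write n = 23 + 35t and require 23 + 35t ≡ 7 (mod 38), i.e. 35t ≡ 22 (mod 38).
Invert 35 mod 38 by the Euclidean algorithm: 38 = 1·35 + 3, 35 = 11·3 + 2, 3 = 1·2 + 1, 2 = 2·1 + 0; back-substituting, 1 = 3 − 1·2 = 3 − (35 − 11·3) = −35 + 12·3 = −35 + 12·(38 − 1·35) = 12·38 − 13·35. Hence 35·(-13) ≡ 1, so 35⁻¹ ≡ -13 ≡ 25 (mod 38).
Therefore t ≡ 25·22 = 550 ≡ 18 (mod 38).
Taking t = 18 gives n = 23 + 35·18 = 653.
Check: 653 mod 35 = 23, 653 mod 38 = 7. ✓

n = 653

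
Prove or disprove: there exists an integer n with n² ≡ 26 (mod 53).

Apply Euler's criterion with the prime 53: 26 is a quadratic residue iff 26^26 ≡ 1 (mod 53), and a non-residue iff it is ≡ −1.
Repeated squaring mod 53: 26^2 = 676 ≡ 40; 26^4 ≡ 40² = 1600 ≡ 10; 26^8 ≡ 10² = 100 ≡ 47; 26^16 ≡ 47² = 2209 ≡ 36.
Since 26 = 16 + 8 + 2, 26^26 ≡ 36 · 47 · 40; multiplying out mod 53: 36·47 = 1692 ≡ 49, then 49·40 = 1960 ≡ 52. Thus 26^26 ≡ 52 ≡ −1 (mod 53).
The value −1 means 26 is a non-residue modulo 53, so n² ≡ 26 (mod 53) is impossible.

No such integer exists.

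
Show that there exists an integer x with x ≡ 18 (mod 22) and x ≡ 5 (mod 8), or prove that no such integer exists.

gcd(22, 8) = 2. If x ≡ 18 (mod 22) and x ≡ 5 (mod 8), then x ≡ 18 (mod 2) and x ≡ 5 (mod 2).
However 18 ≡ 0 and 5 ≡ 1 (mod 2), and 0 ≠ 1.
Hence the system has no solution.

No, no such integer exists.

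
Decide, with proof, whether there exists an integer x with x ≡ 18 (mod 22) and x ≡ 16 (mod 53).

x = 546

Since 22 and 53 share no common factor, CRT says the pair of congruences has a solution (unique mod 1166).
Write x = 18 + 22t and require 18 + 22t ≡ 16 (mod 53), i.e. 22t ≡ 51 (mod 53).
Invert 22 mod 53 by the Euclidean algorithm: 53 = 2·22 + 9, 22 = 2·9 + 4, 9 = 2·4 + 1, 4 = 4·1 + 0; back-substituting, 1 = 9 − 2·4 = 9 − 2·(22 − 2·9) = −2·22 + 5·9 = −2·22 + 5·(53 − 2·22) = 5·53 − 12·22. Hence 22·(-12) ≡ 1, so 22⁻¹ ≡ -12 ≡ 41 (mod 53).
Therefore t ≡ 41·51 = 2091 ≡ 24 (mod 53).
With t = 24: x = 18 + 22·24 = 546.
Check: 546 mod 22 = 18, 546 mod 53 = 16. ✓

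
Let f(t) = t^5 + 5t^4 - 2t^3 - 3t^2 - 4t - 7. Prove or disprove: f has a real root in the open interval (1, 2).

f(1) = -10 and f(2) = 69, which have opposite signs.
As a polynomial, f is continuous on every closed interval.
By the Intermediate Value Theorem f must vanish at some point of (1, 2).

Yes, f has a root in the interval.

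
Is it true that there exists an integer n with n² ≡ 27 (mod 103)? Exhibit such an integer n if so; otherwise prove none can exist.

There is no such integer.

103 is prime, so by Euler's criterion 27 is a square mod 103 iff 27^((103−1)/2) = 27^51 ≡ 1 (mod 103).
Squaring successively (mod 103): 27^2 = 729 ≡ 8; 27^4 ≡ 8² = 64 ≡ 64; 27^8 ≡ 64² = 4096 ≡ 79; 27^16 ≡ 79² = 6241 ≡ 61; 27^32 ≡ 61² = 3721 ≡ 13.
Since 51 = 32 + 16 + 2 + 1, 27^51 ≡ 13 · 61 · 8 · 27; multiplying out mod 103: 13·61 = 793 ≡ 72, then 72·8 = 576 ≡ 61, then 61·27 = 1647 ≡ 102. Thus 27^51 ≡ 102 ≡ −1 (mod 103).
The value −1 means 27 is a non-residue modulo 103, so n² ≡ 27 (mod 103) is impossible.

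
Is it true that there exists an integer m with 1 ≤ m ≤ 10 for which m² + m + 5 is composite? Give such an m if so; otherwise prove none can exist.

At m = 4: 4² + 4 + 5 = 25 = 5·5, which is composite.

m = 4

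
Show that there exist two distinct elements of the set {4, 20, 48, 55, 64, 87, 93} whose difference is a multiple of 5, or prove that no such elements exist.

4 and 64 are such a pair.

4 mod 5 = 4 and 64 mod 5 = 4, so 64 − 4 = 60 = 12·5.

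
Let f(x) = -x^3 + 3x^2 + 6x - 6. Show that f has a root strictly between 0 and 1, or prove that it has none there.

f(0) = -6 and f(1) = 2, which have opposite signs.
f is continuous everywhere (it is a polynomial), in particular on [0, 1].
By the Intermediate Value Theorem f must vanish at some point of (0, 1).

Such a root exists.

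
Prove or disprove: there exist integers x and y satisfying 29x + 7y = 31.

29 and 7 are coprime, so 29x + 7y ranges over all of ℤ.
Dividing repeatedly: 29 = 4·7 + 1, 7 = 7·1 + 0.
Working back up the chain: 1 = 29 − 4·7. So 29·1 + 7·(-4) = 1.
Scaling by 31 gives the particular solution (x, y) = (31, -124).
Shifting by a multiple of (7, −29) keeps it a solution: x = 31 − 4·7 = 3, y = -124 + 4·29 = -8.
Indeed 29·3 + 7·(-8) = 87 − 56 = 31.

x = 3, y = -8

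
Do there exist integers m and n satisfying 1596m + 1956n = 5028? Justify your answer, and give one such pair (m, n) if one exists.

gcd(1596, 1956) = 12, and 12 divides 5028, so integer solutions exist.
Dividing through by 12 reduces the equation to 133m + 163n = 419.
Run the Euclidean algorithm on 163 and 133: 163 = 1·133 + 30, 133 = 4·30 + 13, 30 = 2·13 + 4, 13 = 3·4 + 1, 4 = 4·1 + 0.
Back-substituting, 1 = 13 − 3·4 = 13 − 3·(30 − 2·13) = −3·30 + 7·13 = −3·30 + 7·(133 − 4·30) = 7·133 − 31·30 = 7·133 − 31·(163 − 1·133) = −31·163 + 38·133; that is, 133·38 + 163·(-31) = 1.
Times 419: 133·15922 + 163·(-12989) = 419, so (15922, -12989) solves it.
The general solution is m = 15922 + 163k, n = -12989 − 133k; taking k = -97 gives the smaller pair m = 111, n = -88.
Indeed 1596·111 + 1956·(-88) = 177156 − 172128 = 5028.

m = 111, n = -88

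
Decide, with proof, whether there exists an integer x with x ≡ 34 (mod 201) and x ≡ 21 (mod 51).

No, no such integer exists.

Both moduli are multiples of 3 = gcd(201, 51), so any solution would satisfy x ≡ 34 and x ≡ 21 modulo 3 simultaneously.
These are incompatible: 34 − 21 = 13 is not divisible by 3.
So no integer satisfies both congruences.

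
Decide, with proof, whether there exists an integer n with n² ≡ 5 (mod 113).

Apply Euler's criterion with the prime 113: 5 is a quadratic residue iff 5^56 ≡ 1 (mod 113), and a non-residue iff it is ≡ −1.
Squaring successively (mod 113): 5^2 = 25 ≡ 25; 5^4 ≡ 25² = 625 ≡ 60; 5^8 ≡ 60² = 3600 ≡ 97; 5^16 ≡ 97² = 9409 ≡ 30; 5^32 ≡ 30² = 900 ≡ 109.
Since 56 = 32 + 16 + 8, 5^56 ≡ 109 · 30 · 97; multiplying out mod 113: 109·30 = 3270 ≡ 106, then 106·97 = 10282 ≡ 112. Thus 5^56 ≡ 112 ≡ −1 (mod 113).
By Euler's criterion 5 is a quadratic non-residue mod 113: no n satisfies n² ≡ 5 (mod 113).

No such integer exists.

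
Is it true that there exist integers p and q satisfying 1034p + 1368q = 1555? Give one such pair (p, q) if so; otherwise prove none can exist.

No such integers exist.

Both 1034 and 1368 are divisible by gcd(1034, 1368) = 2, hence so is any combination 1034p + 1368q.
However 1555 leaves remainder 1 on division by 2.
So the equation is unsolvable over ℤ.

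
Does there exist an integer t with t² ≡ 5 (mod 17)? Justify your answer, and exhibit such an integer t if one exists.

Squares mod 17 repeat after t = 8 (as (−t)² = t²); for t = 0..8 they are 0, 1, 4, 9, 16, 8, 2, 15, 13.
The set of squares mod 17 is therefore {0, 1, 2, 4, 8, 9, 13, 15, 16}, which does not contain 5.
Therefore t² ≡ 5 (mod 17) has no solution.

No such integer exists.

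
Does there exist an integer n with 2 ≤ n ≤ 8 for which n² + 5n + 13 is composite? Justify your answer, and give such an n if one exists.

n = 2

At n = 2: 2² + 5·2 + 13 = 27 = 3·9, which is composite.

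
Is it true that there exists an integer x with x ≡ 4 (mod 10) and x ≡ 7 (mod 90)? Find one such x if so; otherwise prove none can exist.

gcd(10, 90) = 10. If x ≡ 4 (mod 10) and x ≡ 7 (mod 90), then x ≡ 4 (mod 10) and x ≡ 7 (mod 10).
These are incompatible: 4 − 7 = -3 is not divisible by 10.
So no integer satisfies both congruences.

No such integer exists.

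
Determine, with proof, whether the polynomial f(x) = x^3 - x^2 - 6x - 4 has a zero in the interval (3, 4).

f(3) = -4 and f(4) = 20, which have opposite signs.
f is continuous everywhere (it is a polynomial), in particular on [3, 4].
By the Intermediate Value Theorem f must vanish at some point of (3, 4).

Yes, f has a root in the interval.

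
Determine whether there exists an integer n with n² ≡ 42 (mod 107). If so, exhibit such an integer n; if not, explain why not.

n = 91

n = 91 works: 91² = 8281, and 8281 − 42 = 8239 = 77·107.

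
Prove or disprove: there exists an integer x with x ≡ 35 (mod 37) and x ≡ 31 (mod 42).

x = 997

The moduli 37 and 42 are coprime, so by the Chinese Remainder Theorem a unique solution modulo 1554 exists.
Write x = 35 + 37t and require 35 + 37t ≡ 31 (mod 42), i.e. 37t ≡ 38 (mod 42).
Since 37·25 = 925 = 22·42 + 1, the inverse of 37 mod 42 is 25.
Therefore t ≡ 25·38 = 950 ≡ 26 (mod 42).
With t = 26: x = 35 + 37·26 = 997.
Verify: 997 = 26·37 + 35 and 997 = 23·42 + 31. ✓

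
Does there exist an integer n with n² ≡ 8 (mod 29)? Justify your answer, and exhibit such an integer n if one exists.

Apply Euler's criterion with the prime 29: 8 is a quadratic residue iff 8^14 ≡ 1 (mod 29), and a non-residue iff it is ≡ −1.
Repeated squaring mod 29: 8^2 = 64 ≡ 6; 8^4 ≡ 6² = 36 ≡ 7; 8^8 ≡ 7² = 49 ≡ 20.
Since 14 = 8 + 4 + 2, 8^14 ≡ 20 · 7 · 6; multiplying out mod 29: 20·7 = 140 ≡ 24, then 24·6 = 144 ≡ 28. Thus 8^14 ≡ 28 ≡ −1 (mod 29).
The value −1 means 8 is a non-residue modulo 29, so n² ≡ 8 (mod 29) is impossible.

No such integer exists.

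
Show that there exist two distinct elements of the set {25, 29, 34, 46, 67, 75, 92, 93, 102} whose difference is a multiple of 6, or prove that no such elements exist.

Both 25 and 67 leave remainder 1 on division by 6; their difference 42 = 7·6 is a multiple of 6.

Yes: 25 and 67.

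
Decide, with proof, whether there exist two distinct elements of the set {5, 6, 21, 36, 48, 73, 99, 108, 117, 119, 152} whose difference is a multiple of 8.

Yes: 5 and 21.

5 mod 8 = 5 and 21 mod 8 = 5, so 21 − 5 = 16 = 2·8.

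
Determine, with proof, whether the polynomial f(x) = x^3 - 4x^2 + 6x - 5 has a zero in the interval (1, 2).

Evaluate at the endpoints: f(1) = -2, f(2) = -1 — same sign (negative).
The derivative f'(x) = 3x^2 - 8x + 6 is a quadratic with discriminant (-8)² − 4·3·6 = -8 < 0; it never vanishes, so it is always positive (sign of the leading coefficient).
So f is strictly increasing; between 1 and 2 its values lie between f(1) = -2 and f(2) = -1, all negative. Therefore f has no root in (1, 2).

No.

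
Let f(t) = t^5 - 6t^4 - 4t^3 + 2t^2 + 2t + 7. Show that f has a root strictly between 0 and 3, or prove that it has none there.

Yes, f has a root in the interval.

f(0) = 7 and f(3) = -320, which have opposite signs.
As a polynomial, f is continuous on every closed interval.
By the Intermediate Value Theorem f must vanish at some point of (0, 3).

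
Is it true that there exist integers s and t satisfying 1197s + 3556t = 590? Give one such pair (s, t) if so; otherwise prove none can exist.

No, no such integers exist.

gcd(1197, 3556) = 7, so every integer of the form 1197s + 3556t is a multiple of 7.
However 590 leaves remainder 2 on division by 7.
So the equation is unsolvable over ℤ.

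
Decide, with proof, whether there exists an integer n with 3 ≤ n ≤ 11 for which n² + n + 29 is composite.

n = 4

At n = 4: 4² + 4 + 29 = 49 = 7·7, which is composite.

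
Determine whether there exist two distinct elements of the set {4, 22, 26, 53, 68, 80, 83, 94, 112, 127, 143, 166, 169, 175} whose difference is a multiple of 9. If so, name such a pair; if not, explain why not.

4 mod 9 = 4 and 22 mod 9 = 4, so 22 − 4 = 18 = 2·9.

4 and 22 are such a pair.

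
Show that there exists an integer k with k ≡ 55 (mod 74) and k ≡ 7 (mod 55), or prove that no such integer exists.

k = 2867

gcd(74, 55) = 1, so the Chinese Remainder Theorem guarantees exactly one residue class mod 4070 satisfying both.
Write k = 55 + 74t and require 55 + 74t ≡ 7 (mod 55), i.e. 74t ≡ 7 (mod 55).
74 ≡ 19 (mod 55), so this reads 19t ≡ 7 (mod 55). Since 19·29 = 551 = 10·55 + 1, the inverse of 19 mod 55 is 29.
Multiplying by 29: t ≡ 29·7 = 203 ≡ 38 (mod 55).
Taking t = 38 gives k = 55 + 74·38 = 2867.
Indeed 2867 ≡ 55 (mod 74) and 2867 ≡ 7 (mod 55).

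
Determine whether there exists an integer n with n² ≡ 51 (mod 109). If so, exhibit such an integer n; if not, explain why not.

There is no such integer.

Apply Euler's criterion with the prime 109: 51 is a quadratic residue iff 51^54 ≡ 1 (mod 109), and a non-residue iff it is ≡ −1.
Repeated squaring mod 109: 51^2 = 2601 ≡ 94; 51^4 ≡ 94² = 8836 ≡ 7; 51^8 ≡ 7² = 49 ≡ 49; 51^16 ≡ 49² = 2401 ≡ 3; 51^32 ≡ 3² = 9 ≡ 9.
Since 54 = 32 + 16 + 4 + 2, 51^54 ≡ 9 · 3 · 7 · 94; multiplying out mod 109: 9·3 = 27 ≡ 27, then 27·7 = 189 ≡ 80, then 80·94 = 7520 ≡ 108. Thus 51^54 ≡ 108 ≡ −1 (mod 109).
The value −1 means 51 is a non-residue modulo 109, so n² ≡ 51 (mod 109) is impossible.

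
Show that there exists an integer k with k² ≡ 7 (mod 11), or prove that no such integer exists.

No, no such integer exists.

Computing k² mod 11 for k = 0, 1, …, 5 (enough, by the symmetry k ↦ 11 − k) gives 0, 1, 4, 9, 5, 3.
So the quadratic residues mod 11 are {0, 1, 3, 4, 5, 9}, and 7 is not among them.
Therefore k² ≡ 7 (mod 11) has no solution.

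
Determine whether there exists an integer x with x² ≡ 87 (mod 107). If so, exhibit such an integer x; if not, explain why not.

Take x = 27. Then 27² = 729 = 6·107 + 87, so 27² ≡ 87 (mod 107).

x = 27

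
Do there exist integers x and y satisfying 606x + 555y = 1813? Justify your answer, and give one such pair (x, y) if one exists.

No such integers exist.

Any value of 606x + 555y is a multiple of gcd(606, 555) = 3.
However 1813 leaves remainder 1 on division by 3.
Therefore 606x + 555y = 1813 has no solution in integers.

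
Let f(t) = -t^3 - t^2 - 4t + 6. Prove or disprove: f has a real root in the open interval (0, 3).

Such a root exists.

f(0) = 6 and f(3) = -42, which have opposite signs.
f is continuous everywhere (it is a polynomial), in particular on [0, 3].
By the Intermediate Value Theorem, f takes the value 0 somewhere in the open interval.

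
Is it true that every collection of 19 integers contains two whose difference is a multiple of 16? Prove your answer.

True.

There are exactly 16 possible remainders on division by 16.
Since 19 > 16, two of the 19 integers must share a residue class by the pigeonhole principle; call them a and b.
Equal remainders mean a − b ≡ 0 (mod 16), so 16 divides their difference.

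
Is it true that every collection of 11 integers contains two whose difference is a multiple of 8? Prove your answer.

Yes, this is always true.

Each integer lies in one of the 8 residue classes modulo 8.
With 11 integers and only 8 classes, the pigeonhole principle forces two of them, say a and b, into the same class.
Equal remainders mean a − b ≡ 0 (mod 8), so 8 divides their difference.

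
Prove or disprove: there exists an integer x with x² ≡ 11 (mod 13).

No such integer exists.

Squares mod 13 repeat after x = 6 (as (−x)² = x²); for x = 0..6 they are 0, 1, 4, 9, 3, 12, 10.
So the quadratic residues mod 13 are {0, 1, 3, 4, 9, 10, 12}, and 11 is not among them.
Therefore x² ≡ 11 (mod 13) has no solution.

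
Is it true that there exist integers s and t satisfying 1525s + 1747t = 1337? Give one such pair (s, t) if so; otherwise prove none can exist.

s = 836, t = -729

1525 and 1747 are coprime, so 1525s + 1747t ranges over all of ℤ.
Run the Euclidean algorithm on 1747 and 1525: 1747 = 1·1525 + 222, 1525 = 6·222 + 193, 222 = 1·193 + 29, 193 = 6·29 + 19, 29 = 1·19 + 10, 19 = 1·10 + 9, 10 = 1·9 + 1, 9 = 9·1 + 0.
Unwinding: 1 = 10 − 1·9 = 10 − (19 − 1·10) = −19 + 2·10 = −19 + 2·(29 − 1·19) = 2·29 − 3·19 = 2·29 − 3·(193 − 6·29) = −3·193 + 20·29 = −3·193 + 20·(222 − 1·193) = 20·222 − 23·193 = 20·222 − 23·(1525 − 6·222) = −23·1525 + 158·222 = −23·1525 + 158·(1747 − 1·1525) = 158·1747 − 181·1525, i.e. 1525·(-181) + 1747·158 = 1.
Multiplying through by 1337: s = (-181)·1337 = -241997, t = 158·1337 = 211246 is a solution.
Adding 139·1747 to s and subtracting 139·1525 from t gives the tidier solution (836, -729).
Check: 1525·836 + 1747·(-729) = 1274900 − 1273563 = 1337. ✓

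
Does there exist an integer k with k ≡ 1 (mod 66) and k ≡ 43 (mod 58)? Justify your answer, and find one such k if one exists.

gcd(66, 58) = 2. A simultaneous solution exists iff 1 ≡ 43 (mod 2); here 1 mod 2 = 1 = 43 mod 2, so it does.
Write k = 1 + 66t. Then 66t ≡ 43 − 1 ≡ 42 (mod 58); dividing through by 2 gives 33t ≡ 21 (mod 29).
33 ≡ 4 (mod 29), so this reads 4t ≡ 21 (mod 29). To invert 4 modulo 29: 29 = 7·4 + 1, 4 = 4·1 + 0, and unwinding, 1 = 29 − 7·4. Thus 4⁻¹ ≡ -7 ≡ 22 (mod 29).
Multiplying by 22: t ≡ 22·21 = 462 ≡ 27 (mod 29).
Then k = 1 + 66·27 = 1783.
Verify: 1783 = 27·66 + 1 and 1783 = 30·58 + 43. ✓

k = 1783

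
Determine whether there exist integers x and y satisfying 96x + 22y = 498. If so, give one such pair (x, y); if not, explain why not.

gcd(96, 22) = 2, and 2 divides 498, so integer solutions exist.
Dividing through by 2 reduces the equation to 48x + 11y = 249.
Euclidean algorithm: 48 = 4·11 + 4, 11 = 2·4 + 3, 4 = 1·3 + 1, 3 = 3·1 + 0.
Working back up the chain: 1 = 4 − 1·3 = 4 − (11 − 2·4) = −11 + 3·4 = −11 + 3·(48 − 4·11) = 3·48 − 13·11. So 48·3 + 11·(-13) = 1.
Multiplying through by 249: x = 3·249 = 747, y = (-13)·249 = -3237 is a solution.
Shifting by a multiple of (11, −48) keeps it a solution: x = 747 − 67·11 = 10, y = -3237 + 67·48 = -21.
Check: 96·10 + 22·(-21) = 960 − 462 = 498. ✓

x = 10, y = -21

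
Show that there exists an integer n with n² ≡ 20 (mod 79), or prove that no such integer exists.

n = 39

n = 39 works: 39² = 1521, and 1521 − 20 = 1501 = 19·79.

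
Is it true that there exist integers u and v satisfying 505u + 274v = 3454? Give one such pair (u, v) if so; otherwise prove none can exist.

u = 28, v = -39

Since gcd(505, 274) = 1, every integer is an integer combination of 505 and 274.
Dividing repeatedly: 505 = 1·274 + 231, 274 = 1·231 + 43, 231 = 5·43 + 16, 43 = 2·16 + 11, 16 = 1·11 + 5, 11 = 2·5 + 1, 5 = 5·1 + 0.
Working back up the chain: 1 = 11 − 2·5 = 11 − 2·(16 − 1·11) = −2·16 + 3·11 = −2·16 + 3·(43 − 2·16) = 3·43 − 8·16 = 3·43 − 8·(231 − 5·43) = −8·231 + 43·43 = −8·231 + 43·(274 − 1·231) = 43·274 − 51·231 = 43·274 − 51·(505 − 1·274) = −51·505 + 94·274. So 505·(-51) + 274·94 = 1.
Multiplying through by 3454: u = (-51)·3454 = -176154, v = 94·3454 = 324676 is a solution.
Adding 643·274 to u and subtracting 643·505 from v gives the tidier solution (28, -39).
Indeed 505·28 + 274·(-39) = 14140 − 10686 = 3454.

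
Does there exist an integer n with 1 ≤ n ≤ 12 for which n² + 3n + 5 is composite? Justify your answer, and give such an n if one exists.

n = 8

At n = 8: 8² + 3·8 + 5 = 93 = 3·31, which is composite.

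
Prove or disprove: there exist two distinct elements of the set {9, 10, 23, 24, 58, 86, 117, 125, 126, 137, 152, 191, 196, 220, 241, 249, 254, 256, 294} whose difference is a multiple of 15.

Reduce each element mod 15: 9↦9, 10↦10, 23↦8, 24↦9, 58↦13, 86↦11, 117↦12, 125↦5, 126↦6, 137↦2, 152↦2, 191↦11, 196↦1, 220↦10, 241↦1, 249↦9, 254↦14, 256↦1, 294↦9. The residue 9 repeats (at 9 and 24), and 24 − 9 = 15 = 1·15.

9 and 24 are such a pair.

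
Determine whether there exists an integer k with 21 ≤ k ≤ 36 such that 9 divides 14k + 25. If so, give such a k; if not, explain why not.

At k = 21 the value 319 is not a multiple of 9. k = 22 works, since 14·22 + 25 = 333 = 37·9.

k = 22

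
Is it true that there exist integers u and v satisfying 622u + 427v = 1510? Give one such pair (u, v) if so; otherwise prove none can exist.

u = 380, v = -550

Since gcd(622, 427) = 1, every integer is an integer combination of 622 and 427.
Dividing repeatedly: 622 = 1·427 + 195, 427 = 2·195 + 37, 195 = 5·37 + 10, 37 = 3·10 + 7, 10 = 1·7 + 3, 7 = 2·3 + 1, 3 = 3·1 + 0.
Back-substituting, 1 = 7 − 2·3 = 7 − 2·(10 − 1·7) = −2·10 + 3·7 = −2·10 + 3·(37 − 3·10) = 3·37 − 11·10 = 3·37 − 11·(195 − 5·37) = −11·195 + 58·37 = −11·195 + 58·(427 − 2·195) = 58·427 − 127·195 = 58·427 − 127·(622 − 1·427) = −127·622 + 185·427; that is, 622·(-127) + 427·185 = 1.
Multiplying through by 1510: u = (-127)·1510 = -191770, v = 185·1510 = 279350 is a solution.
Shifting by a multiple of (427, −622) keeps it a solution: u = -191770 + 450·427 = 380, v = 279350 − 450·622 = -550.
Indeed 622·380 + 427·(-550) = 236360 − 234850 = 1510.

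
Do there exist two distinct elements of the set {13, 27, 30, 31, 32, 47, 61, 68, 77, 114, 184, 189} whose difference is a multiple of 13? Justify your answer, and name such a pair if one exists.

No, no such pair exists.

Residues mod 13: 13↦0, 27↦1, 30↦4, 31↦5, 32↦6, 47↦8, 61↦9, 68↦3, 77↦12, 114↦10, 184↦2, 189↦7.
These 12 residues are pairwise different, hence no difference of two elements is divisible by 13.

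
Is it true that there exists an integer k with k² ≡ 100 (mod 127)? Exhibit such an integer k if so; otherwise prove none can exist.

Take k = 10. Then 10² = 100, and since 0 ≤ 100 < 127 this is already reduced: 10² ≡ 100 (mod 127).

k = 10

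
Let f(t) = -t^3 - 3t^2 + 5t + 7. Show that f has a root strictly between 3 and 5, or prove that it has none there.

f(3) = -32 and f(5) = -168, both negative, so a sign-change argument is unavailable; we show f keeps this sign on the whole interval.
Substitute t = 3 + u, where 0 < u < 2 on the interval. Expanding, f(3 + u) = -u^3 - 12u^2 - 40u - 32.
The nonzero coefficients here are all negative, so for u > 0 every term is negative (or zero), and the constant term -32 is strictly negative.
Therefore f(t) < 0 throughout (3, 5), and f has no zero there.

No such root exists.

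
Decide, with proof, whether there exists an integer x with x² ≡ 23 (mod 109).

No such integer exists.

109 is prime, so by Euler's criterion 23 is a square mod 109 iff 23^((109−1)/2) = 23^54 ≡ 1 (mod 109).
Repeated squaring mod 109: 23^2 = 529 ≡ 93; 23^4 ≡ 93² = 8649 ≡ 38; 23^8 ≡ 38² = 1444 ≡ 27; 23^16 ≡ 27² = 729 ≡ 75; 23^32 ≡ 75² = 5625 ≡ 66.
Since 54 = 32 + 16 + 4 + 2, 23^54 ≡ 66 · 75 · 38 · 93; multiplying out mod 109: 66·75 = 4950 ≡ 45, then 45·38 = 1710 ≡ 75, then 75·93 = 6975 ≡ 108. Thus 23^54 ≡ 108 ≡ −1 (mod 109).
The value −1 means 23 is a non-residue modulo 109, so x² ≡ 23 (mod 109) is impossible.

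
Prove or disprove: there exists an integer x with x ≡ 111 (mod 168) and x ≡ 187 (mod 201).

Both moduli are multiples of 3 = gcd(168, 201), so any solution would satisfy x ≡ 111 and x ≡ 187 modulo 3 simultaneously.
But 111 mod 3 = 0 while 187 mod 3 = 1, a contradiction.
So no integer satisfies both congruences.

No, no such integer exists.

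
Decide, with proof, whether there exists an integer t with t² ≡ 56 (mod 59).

There is no such integer.

59 is prime, so by Euler's criterion 56 is a square mod 59 iff 56^((59−1)/2) = 56^29 ≡ 1 (mod 59).
Squaring successively (mod 59): 56^2 = 3136 ≡ 9; 56^4 ≡ 9² = 81 ≡ 22; 56^8 ≡ 22² = 484 ≡ 12; 56^16 ≡ 12² = 144 ≡ 26.
Since 29 = 16 + 8 + 4 + 1, 56^29 ≡ 26 · 12 · 22 · 56; multiplying out mod 59: 26·12 = 312 ≡ 17, then 17·22 = 374 ≡ 20, then 20·56 = 1120 ≡ 58. Thus 56^29 ≡ 58 ≡ −1 (mod 59).
The value −1 means 56 is a non-residue modulo 59, so t² ≡ 56 (mod 59) is impossible.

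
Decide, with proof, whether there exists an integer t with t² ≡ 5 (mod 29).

t = 11

t = 11 works: 11² = 121, and 121 − 5 = 116 = 4·29.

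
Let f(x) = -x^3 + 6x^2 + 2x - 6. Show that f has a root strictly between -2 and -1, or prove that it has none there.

Such a root exists.

f(-2) = 22 and f(-1) = -1, which have opposite signs.
As a polynomial, f is continuous on every closed interval.
By the Intermediate Value Theorem, f takes the value 0 somewhere in the open interval.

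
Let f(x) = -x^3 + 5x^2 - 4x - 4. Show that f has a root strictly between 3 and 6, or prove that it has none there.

f(3) = 2 and f(6) = -64, which have opposite signs.
Since f is a polynomial it is continuous on [3, 6].
By the Intermediate Value Theorem f must vanish at some point of (3, 6).

Yes, f has a root in the interval.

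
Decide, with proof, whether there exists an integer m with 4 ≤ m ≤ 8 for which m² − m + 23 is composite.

At m = 7: 7² − 7 + 23 = 65 = 5·13, which is composite.

m = 7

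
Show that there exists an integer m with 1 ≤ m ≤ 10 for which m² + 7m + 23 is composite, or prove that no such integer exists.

At m = 8: 8² + 7·8 + 23 = 143 = 11·13, which is composite.

m = 8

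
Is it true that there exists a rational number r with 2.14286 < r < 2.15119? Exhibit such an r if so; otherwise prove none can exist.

Multiplying by 20: 20·2.14286 = 42.85720 and 20·2.15119 = 43.02380, so the integer 43 lies strictly between them.
Dividing back, 2.14286 < 43/20 < 2.15119, and 43/20 is rational.

r = 43/20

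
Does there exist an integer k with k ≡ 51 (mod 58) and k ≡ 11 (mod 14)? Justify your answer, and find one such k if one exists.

Here gcd(58, 14) = 2, and both 51 and 11 leave remainder 1 mod 2, so the system is consistent.
List candidates k ≡ 51 (mod 58): 51, 109. Modulo 14 these are 9, 11; 109 gives 11 as required.
Indeed 109 ≡ 51 (mod 58) and 109 ≡ 11 (mod 14).

k = 109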